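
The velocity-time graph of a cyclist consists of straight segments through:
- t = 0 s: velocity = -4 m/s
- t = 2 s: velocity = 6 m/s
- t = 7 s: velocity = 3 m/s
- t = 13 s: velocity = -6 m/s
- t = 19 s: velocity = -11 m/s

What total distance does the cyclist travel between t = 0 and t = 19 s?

Total distance travelled is ∫|v| dt — sum the magnitudes of each area piece.
0–2 s: v = 0 at t = 0.8 s; triangle areas 1.6 + 3.6 = 5.2 m
2–7 s: |½(6 + 3)(5)| = 22.5 m
7–13 s: v = 0 at t = 9 s; triangle areas 3 + 12 = 15 m
13–19 s: |½(-6 + -11)(6)| = 51 m
Total distance = 93.7 m

93.7 m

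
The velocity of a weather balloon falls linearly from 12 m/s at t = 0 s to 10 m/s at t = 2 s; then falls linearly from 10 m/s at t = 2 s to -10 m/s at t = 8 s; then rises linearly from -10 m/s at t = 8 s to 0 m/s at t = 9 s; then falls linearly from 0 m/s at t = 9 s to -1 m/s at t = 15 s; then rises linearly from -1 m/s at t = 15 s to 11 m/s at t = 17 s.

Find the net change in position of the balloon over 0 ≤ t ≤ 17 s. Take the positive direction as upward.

24 m

Net displacement equals the area under the velocity-time graph (areas below the axis count negative).
0–2 s: ½(12 + 10)(2) = 22 m
2–8 s: ½(10 + -10)(6) = 0 m
8–9 s: ½(-10 + 0)(1) = -5 m
9–15 s: ½(0 + -1)(6) = -3 m
15–17 s: ½(-1 + 11)(2) = 10 m
Net displacement = 24 m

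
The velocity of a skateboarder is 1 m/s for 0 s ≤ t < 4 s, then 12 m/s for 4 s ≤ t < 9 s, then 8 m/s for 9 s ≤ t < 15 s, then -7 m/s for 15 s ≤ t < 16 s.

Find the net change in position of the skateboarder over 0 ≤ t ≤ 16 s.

105 m

Net displacement equals the area under the velocity-time graph (areas below the axis count negative).
0–4 s: 1 × 4 = 4 m
4–9 s: 12 × 5 = 60 m
9–15 s: 8 × 6 = 48 m
15–16 s: -7 × 1 = -7 m
Net displacement = 105 m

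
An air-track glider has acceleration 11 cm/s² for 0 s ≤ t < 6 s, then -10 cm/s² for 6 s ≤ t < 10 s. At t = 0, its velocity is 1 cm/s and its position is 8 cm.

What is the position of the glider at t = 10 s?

On each constant-a segment, Δv = aΔt and Δx = v₀Δt + ½aΔt²; chain segment to segment.
0–6 s: v starts 1 cm/s; Δx = 1·6 + ½·11·6² = 204 cm; v ends 67 cm/s.
6–10 s: v starts 67 cm/s; Δx = 67·4 + ½·-10·4² = 188 cm; v ends 27 cm/s.
x(10) = 8 + Σ Δx = 400 cm.

400 cm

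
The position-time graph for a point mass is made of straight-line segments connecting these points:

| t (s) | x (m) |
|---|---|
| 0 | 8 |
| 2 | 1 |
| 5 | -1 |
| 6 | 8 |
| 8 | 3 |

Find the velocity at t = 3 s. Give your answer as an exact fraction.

Velocity is the slope of the x-t graph on 2–5 s: (-1 − 1)/(5 − 2) = -2/3 m/s.

-2/3 m/s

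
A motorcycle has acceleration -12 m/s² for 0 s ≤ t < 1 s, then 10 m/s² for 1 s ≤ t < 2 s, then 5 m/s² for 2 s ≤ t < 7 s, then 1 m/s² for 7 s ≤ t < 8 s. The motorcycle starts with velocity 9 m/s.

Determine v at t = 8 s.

33 m/s

Δv equals the area under the a-t graph; then v = v₀ + Δv.
0–1 s: -12 × 1 = -12 m/s
1–2 s: 10 × 1 = 10 m/s
2–7 s: 5 × 5 = 25 m/s
7–8 s: 1 × 1 = 1 m/s
Δv = 24 m/s, so v(8) = 9 + (24) = 33 m/s.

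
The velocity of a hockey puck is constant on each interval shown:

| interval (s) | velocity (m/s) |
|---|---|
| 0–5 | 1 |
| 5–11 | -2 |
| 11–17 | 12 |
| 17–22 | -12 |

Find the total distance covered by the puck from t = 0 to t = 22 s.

149 m

Total distance travelled is ∫|v| dt — sum the magnitudes of each area piece.
0–5 s: |1| × 5 = 5 m
5–11 s: |-2| × 6 = 12 m
11–17 s: |12| × 6 = 72 m
17–22 s: |-12| × 5 = 60 m
Total distance = 149 m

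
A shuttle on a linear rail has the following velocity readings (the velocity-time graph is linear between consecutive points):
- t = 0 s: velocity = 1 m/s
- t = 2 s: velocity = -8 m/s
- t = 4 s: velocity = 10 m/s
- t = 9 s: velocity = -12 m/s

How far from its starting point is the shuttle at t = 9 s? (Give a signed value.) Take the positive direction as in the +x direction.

-10 m

Displacement is the signed area under the v-t curve.
0–2 s: ½(1 + -8)(2) = -7 m
2–4 s: ½(-8 + 10)(2) = 2 m
4–9 s: ½(10 + -12)(5) = -5 m
Net displacement = -10 m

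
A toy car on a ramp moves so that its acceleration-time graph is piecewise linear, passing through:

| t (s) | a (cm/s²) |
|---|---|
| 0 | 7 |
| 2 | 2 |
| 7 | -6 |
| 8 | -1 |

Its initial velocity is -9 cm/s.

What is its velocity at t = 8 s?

Δv equals the area under the a-t graph; then v = v₀ + Δv.
0–2 s: ½(7 + 2)(2) = 9 cm/s
2–7 s: ½(2 + -6)(5) = -10 cm/s
7–8 s: ½(-6 + -1)(1) = -3.5 cm/s
Δv = -4.5 cm/s, so v(8) = -9 + (-4.5) = -13.5 cm/s.

-13.5 cm/s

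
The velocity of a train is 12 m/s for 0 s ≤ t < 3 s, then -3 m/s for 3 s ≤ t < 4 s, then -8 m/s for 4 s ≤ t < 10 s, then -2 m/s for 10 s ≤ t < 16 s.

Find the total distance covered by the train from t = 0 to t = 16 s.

99 m

Distance (not displacement) is the total path length: add the absolute areas under v-t.
0–3 s: |12| × 3 = 36 m
3–4 s: |-3| × 1 = 3 m
4–10 s: |-8| × 6 = 48 m
10–16 s: |-2| × 6 = 12 m
Total distance = 99 m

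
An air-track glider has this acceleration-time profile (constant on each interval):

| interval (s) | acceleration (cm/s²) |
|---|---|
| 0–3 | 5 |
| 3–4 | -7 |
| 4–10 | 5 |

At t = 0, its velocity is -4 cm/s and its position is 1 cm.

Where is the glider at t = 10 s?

On each constant-a segment, Δv = aΔt and Δx = v₀Δt + ½aΔt²; chain segment to segment.
0–3 s: v starts -4 cm/s; Δx = -4·3 + ½·5·3² = 10.5 cm; v ends 11 cm/s.
3–4 s: v starts 11 cm/s; Δx = 11·1 + ½·-7·1² = 7.5 cm; v ends 4 cm/s.
4–10 s: v starts 4 cm/s; Δx = 4·6 + ½·5·6² = 114 cm; v ends 34 cm/s.
x(10) = 1 + Σ Δx = 133 cm.

133 cm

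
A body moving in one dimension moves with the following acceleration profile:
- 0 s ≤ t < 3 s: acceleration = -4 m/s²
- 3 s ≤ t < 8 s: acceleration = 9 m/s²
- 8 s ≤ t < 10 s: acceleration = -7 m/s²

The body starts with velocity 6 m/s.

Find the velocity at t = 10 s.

25 m/s

Δv equals the area under the a-t graph; then v = v₀ + Δv.
0–3 s: -4 × 3 = -12 m/s
3–8 s: 9 × 5 = 45 m/s
8–10 s: -7 × 2 = -14 m/s
Δv = 19 m/s, so v(10) = 6 + (19) = 25 m/s.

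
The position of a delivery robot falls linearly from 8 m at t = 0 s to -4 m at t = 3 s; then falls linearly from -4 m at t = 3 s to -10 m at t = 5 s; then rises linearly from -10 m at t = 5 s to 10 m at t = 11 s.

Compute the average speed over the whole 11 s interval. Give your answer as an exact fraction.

38/11 m/s

Average speed = (total path length)/(elapsed time); on a piecewise-linear x-t graph the path length is Σ|Δx|.
0–3 s: |Δx| = |-4 − 8| = 12 m
3–5 s: |Δx| = |-10 − -4| = 6 m
5–11 s: |Δx| = |10 − -10| = 20 m
Total path = 38 m; average speed = 38/11 = 38/11 m/s.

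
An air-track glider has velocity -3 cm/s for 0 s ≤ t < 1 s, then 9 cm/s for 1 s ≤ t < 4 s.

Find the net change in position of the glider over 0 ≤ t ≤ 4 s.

24 cm

Net displacement equals the area under the velocity-time graph (areas below the axis count negative).
0–1 s: -3 × 1 = -3 cm
1–4 s: 9 × 3 = 27 cm
Net displacement = 24 cm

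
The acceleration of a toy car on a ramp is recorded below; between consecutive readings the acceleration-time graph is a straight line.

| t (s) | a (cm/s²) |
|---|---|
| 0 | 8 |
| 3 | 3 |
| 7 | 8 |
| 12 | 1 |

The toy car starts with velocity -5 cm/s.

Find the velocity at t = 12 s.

Δv equals the area under the a-t graph; then v = v₀ + Δv.
0–3 s: ½(8 + 3)(3) = 16.5 cm/s
3–7 s: ½(3 + 8)(4) = 22 cm/s
7–12 s: ½(8 + 1)(5) = 22.5 cm/s
Δv = 61 cm/s, so v(12) = -5 + (61) = 56 cm/s.

56 cm/s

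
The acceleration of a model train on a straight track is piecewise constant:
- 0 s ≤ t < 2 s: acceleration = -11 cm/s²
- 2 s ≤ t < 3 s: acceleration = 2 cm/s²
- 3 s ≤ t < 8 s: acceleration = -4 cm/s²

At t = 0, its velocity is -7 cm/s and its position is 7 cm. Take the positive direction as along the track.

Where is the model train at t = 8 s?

On each constant-a segment, Δv = aΔt and Δx = v₀Δt + ½aΔt²; chain segment to segment.
0–2 s: v starts -7 cm/s; Δx = -7·2 + ½·-11·2² = -36 cm; v ends -29 cm/s.
2–3 s: v starts -29 cm/s; Δx = -29·1 + ½·2·1² = -28 cm; v ends -27 cm/s.
3–8 s: v starts -27 cm/s; Δx = -27·5 + ½·-4·5² = -185 cm; v ends -47 cm/s.
x(8) = 7 + Σ Δx = -242 cm.

-242 cm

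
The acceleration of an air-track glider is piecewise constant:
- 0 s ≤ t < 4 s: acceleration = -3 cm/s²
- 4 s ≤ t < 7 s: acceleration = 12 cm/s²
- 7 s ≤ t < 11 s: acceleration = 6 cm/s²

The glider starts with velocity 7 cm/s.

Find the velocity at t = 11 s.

55 cm/s

Δv equals the area under the a-t graph; then v = v₀ + Δv.
0–4 s: -3 × 4 = -12 cm/s
4–7 s: 12 × 3 = 36 cm/s
7–11 s: 6 × 4 = 24 cm/s
Δv = 48 cm/s, so v(11) = 7 + (48) = 55 cm/s.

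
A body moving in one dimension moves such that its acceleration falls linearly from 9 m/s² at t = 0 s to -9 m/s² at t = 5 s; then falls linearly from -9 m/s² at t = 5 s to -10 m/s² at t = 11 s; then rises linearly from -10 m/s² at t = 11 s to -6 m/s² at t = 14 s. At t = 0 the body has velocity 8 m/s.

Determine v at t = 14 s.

-73 m/s

Δv equals the area under the a-t graph; then v = v₀ + Δv.
0–5 s: ½(9 + -9)(5) = 0 m/s
5–11 s: ½(-9 + -10)(6) = -57 m/s
11–14 s: ½(-10 + -6)(3) = -24 m/s
Δv = -81 m/s, so v(14) = 8 + (-81) = -73 m/s.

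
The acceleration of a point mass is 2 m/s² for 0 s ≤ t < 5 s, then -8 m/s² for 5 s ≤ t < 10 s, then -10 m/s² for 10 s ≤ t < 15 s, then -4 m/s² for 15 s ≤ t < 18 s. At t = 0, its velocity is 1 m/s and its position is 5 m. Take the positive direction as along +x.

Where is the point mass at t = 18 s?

On each constant-a segment, Δv = aΔt and Δx = v₀Δt + ½aΔt²; chain segment to segment.
0–5 s: v starts 1 m/s; Δx = 1·5 + ½·2·5² = 30 m; v ends 11 m/s.
5–10 s: v starts 11 m/s; Δx = 11·5 + ½·-8·5² = -45 m; v ends -29 m/s.
10–15 s: v starts -29 m/s; Δx = -29·5 + ½·-10·5² = -270 m; v ends -79 m/s.
15–18 s: v starts -79 m/s; Δx = -79·3 + ½·-4·3² = -255 m; v ends -91 m/s.
x(18) = 5 + Σ Δx = -535 m.

-535 m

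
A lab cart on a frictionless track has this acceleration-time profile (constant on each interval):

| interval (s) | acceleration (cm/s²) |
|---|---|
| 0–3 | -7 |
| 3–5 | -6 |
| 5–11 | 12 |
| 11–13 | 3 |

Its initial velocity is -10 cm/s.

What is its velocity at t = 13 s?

35 cm/s

Δv equals the area under the a-t graph; then v = v₀ + Δv.
0–3 s: -7 × 3 = -21 cm/s
3–5 s: -6 × 2 = -12 cm/s
5–11 s: 12 × 6 = 72 cm/s
11–13 s: 3 × 2 = 6 cm/s
Δv = 45 cm/s, so v(13) = -10 + (45) = 35 cm/s.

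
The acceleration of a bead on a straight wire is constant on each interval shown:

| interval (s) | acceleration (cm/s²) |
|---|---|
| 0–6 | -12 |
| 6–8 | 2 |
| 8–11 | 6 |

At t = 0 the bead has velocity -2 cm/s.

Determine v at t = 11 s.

-52 cm/s

Δv equals the area under the a-t graph; then v = v₀ + Δv.
0–6 s: -12 × 6 = -72 cm/s
6–8 s: 2 × 2 = 4 cm/s
8–11 s: 6 × 3 = 18 cm/s
Δv = -50 cm/s, so v(11) = -2 + (-50) = -52 cm/s.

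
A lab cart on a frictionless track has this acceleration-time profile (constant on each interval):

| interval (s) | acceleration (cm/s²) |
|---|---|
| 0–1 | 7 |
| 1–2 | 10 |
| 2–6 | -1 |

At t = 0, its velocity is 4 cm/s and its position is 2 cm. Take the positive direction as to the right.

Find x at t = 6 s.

101.5 cm

On each constant-a segment, Δv = aΔt and Δx = v₀Δt + ½aΔt²; chain segment to segment.
0–1 s: v starts 4 cm/s; Δx = 4·1 + ½·7·1² = 7.5 cm; v ends 11 cm/s.
1–2 s: v starts 11 cm/s; Δx = 11·1 + ½·10·1² = 16 cm; v ends 21 cm/s.
2–6 s: v starts 21 cm/s; Δx = 21·4 + ½·-1·4² = 76 cm; v ends 17 cm/s.
x(6) = 2 + Σ Δx = 101.5 cm.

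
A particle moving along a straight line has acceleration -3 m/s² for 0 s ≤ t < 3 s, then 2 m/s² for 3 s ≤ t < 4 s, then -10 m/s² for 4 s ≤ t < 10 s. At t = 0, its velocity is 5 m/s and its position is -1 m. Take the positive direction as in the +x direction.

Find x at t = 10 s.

On each constant-a segment, Δv = aΔt and Δx = v₀Δt + ½aΔt²; chain segment to segment.
0–3 s: v starts 5 m/s; Δx = 5·3 + ½·-3·3² = 1.5 m; v ends -4 m/s.
3–4 s: v starts -4 m/s; Δx = -4·1 + ½·2·1² = -3 m; v ends -2 m/s.
4–10 s: v starts -2 m/s; Δx = -2·6 + ½·-10·6² = -192 m; v ends -62 m/s.
x(10) = -1 + Σ Δx = -194.5 m.

-194.5 m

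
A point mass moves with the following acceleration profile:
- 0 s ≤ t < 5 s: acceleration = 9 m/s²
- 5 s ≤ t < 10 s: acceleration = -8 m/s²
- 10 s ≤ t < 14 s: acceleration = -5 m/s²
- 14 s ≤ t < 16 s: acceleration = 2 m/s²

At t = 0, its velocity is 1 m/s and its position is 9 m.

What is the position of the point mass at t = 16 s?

216.5 m

On each constant-a segment, Δv = aΔt and Δx = v₀Δt + ½aΔt²; chain segment to segment.
0–5 s: v starts 1 m/s; Δx = 1·5 + ½·9·5² = 117.5 m; v ends 46 m/s.
5–10 s: v starts 46 m/s; Δx = 46·5 + ½·-8·5² = 130 m; v ends 6 m/s.
10–14 s: v starts 6 m/s; Δx = 6·4 + ½·-5·4² = -16 m; v ends -14 m/s.
14–16 s: v starts -14 m/s; Δx = -14·2 + ½·2·2² = -24 m; v ends -10 m/s.
x(16) = 9 + Σ Δx = 216.5 m.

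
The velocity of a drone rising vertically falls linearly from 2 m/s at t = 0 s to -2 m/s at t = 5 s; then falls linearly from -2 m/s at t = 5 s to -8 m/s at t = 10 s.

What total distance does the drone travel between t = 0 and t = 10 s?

30 m

Distance (not displacement) is the total path length: add the absolute areas under v-t.
0–5 s: v = 0 at t = 2.5 s; triangle areas 2.5 + 2.5 = 5 m
5–10 s: |½(-2 + -8)(5)| = 25 m
Total distance = 30 m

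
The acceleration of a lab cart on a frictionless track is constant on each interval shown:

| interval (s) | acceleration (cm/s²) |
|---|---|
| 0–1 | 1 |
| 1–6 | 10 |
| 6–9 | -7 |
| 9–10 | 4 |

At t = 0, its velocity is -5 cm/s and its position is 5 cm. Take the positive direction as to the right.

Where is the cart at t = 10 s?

On each constant-a segment, Δv = aΔt and Δx = v₀Δt + ½aΔt²; chain segment to segment.
0–1 s: v starts -5 cm/s; Δx = -5·1 + ½·1·1² = -4.5 cm; v ends -4 cm/s.
1–6 s: v starts -4 cm/s; Δx = -4·5 + ½·10·5² = 105 cm; v ends 46 cm/s.
6–9 s: v starts 46 cm/s; Δx = 46·3 + ½·-7·3² = 106.5 cm; v ends 25 cm/s.
9–10 s: v starts 25 cm/s; Δx = 25·1 + ½·4·1² = 27 cm; v ends 29 cm/s.
x(10) = 5 + Σ Δx = 239 cm.

239 cm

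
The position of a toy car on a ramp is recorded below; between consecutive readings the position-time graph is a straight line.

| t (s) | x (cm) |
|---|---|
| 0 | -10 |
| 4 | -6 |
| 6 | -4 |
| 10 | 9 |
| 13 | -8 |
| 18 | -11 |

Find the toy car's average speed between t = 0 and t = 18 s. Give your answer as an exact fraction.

13/6 cm/s

Average speed = (total path length)/(elapsed time); on a piecewise-linear x-t graph the path length is Σ|Δx|.
0–4 s: |Δx| = |-6 − -10| = 4 cm
4–6 s: |Δx| = |-4 − -6| = 2 cm
6–10 s: |Δx| = |9 − -4| = 13 cm
10–13 s: |Δx| = |-8 − 9| = 17 cm
13–18 s: |Δx| = |-11 − -8| = 3 cm
Total path = 39 cm; average speed = 39/18 = 13/6 cm/s.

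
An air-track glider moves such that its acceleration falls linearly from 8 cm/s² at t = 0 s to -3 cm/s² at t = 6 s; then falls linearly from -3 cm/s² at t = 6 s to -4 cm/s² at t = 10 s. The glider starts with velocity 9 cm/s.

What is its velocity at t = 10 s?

10 cm/s

Δv equals the area under the a-t graph; then v = v₀ + Δv.
0–6 s: ½(8 + -3)(6) = 15 cm/s
6–10 s: ½(-3 + -4)(4) = -14 cm/s
Δv = 1 cm/s, so v(10) = 9 + (1) = 10 cm/s.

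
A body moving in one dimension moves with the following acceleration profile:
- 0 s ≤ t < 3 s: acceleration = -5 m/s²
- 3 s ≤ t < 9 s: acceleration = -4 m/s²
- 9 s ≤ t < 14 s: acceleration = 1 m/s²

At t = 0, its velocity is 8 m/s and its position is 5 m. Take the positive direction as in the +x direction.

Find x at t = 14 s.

-250 m

On each constant-a segment, Δv = aΔt and Δx = v₀Δt + ½aΔt²; chain segment to segment.
0–3 s: v starts 8 m/s; Δx = 8·3 + ½·-5·3² = 1.5 m; v ends -7 m/s.
3–9 s: v starts -7 m/s; Δx = -7·6 + ½·-4·6² = -114 m; v ends -31 m/s.
9–14 s: v starts -31 m/s; Δx = -31·5 + ½·1·5² = -142.5 m; v ends -26 m/s.
x(14) = 5 + Σ Δx = -250 m.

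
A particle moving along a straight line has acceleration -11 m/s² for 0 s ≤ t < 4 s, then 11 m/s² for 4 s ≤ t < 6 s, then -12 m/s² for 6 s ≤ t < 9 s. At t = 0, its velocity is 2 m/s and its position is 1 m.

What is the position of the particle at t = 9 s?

On each constant-a segment, Δv = aΔt and Δx = v₀Δt + ½aΔt²; chain segment to segment.
0–4 s: v starts 2 m/s; Δx = 2·4 + ½·-11·4² = -80 m; v ends -42 m/s.
4–6 s: v starts -42 m/s; Δx = -42·2 + ½·11·2² = -62 m; v ends -20 m/s.
6–9 s: v starts -20 m/s; Δx = -20·3 + ½·-12·3² = -114 m; v ends -56 m/s.
x(9) = 1 + Σ Δx = -255 m.

-255 m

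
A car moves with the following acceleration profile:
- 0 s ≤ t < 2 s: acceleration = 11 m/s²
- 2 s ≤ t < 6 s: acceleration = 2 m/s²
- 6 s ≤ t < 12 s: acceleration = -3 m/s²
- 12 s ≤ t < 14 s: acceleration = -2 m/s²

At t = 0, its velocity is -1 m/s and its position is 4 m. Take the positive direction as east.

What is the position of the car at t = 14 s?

On each constant-a segment, Δv = aΔt and Δx = v₀Δt + ½aΔt²; chain segment to segment.
0–2 s: v starts -1 m/s; Δx = -1·2 + ½·11·2² = 20 m; v ends 21 m/s.
2–6 s: v starts 21 m/s; Δx = 21·4 + ½·2·4² = 100 m; v ends 29 m/s.
6–12 s: v starts 29 m/s; Δx = 29·6 + ½·-3·6² = 120 m; v ends 11 m/s.
12–14 s: v starts 11 m/s; Δx = 11·2 + ½·-2·2² = 18 m; v ends 7 m/s.
x(14) = 4 + Σ Δx = 262 m.

262 m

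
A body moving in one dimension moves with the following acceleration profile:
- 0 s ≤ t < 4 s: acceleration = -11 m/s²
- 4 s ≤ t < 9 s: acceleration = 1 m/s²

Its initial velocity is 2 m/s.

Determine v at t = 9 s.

-37 m/s

Δv equals the area under the a-t graph; then v = v₀ + Δv.
0–4 s: -11 × 4 = -44 m/s
4–9 s: 1 × 5 = 5 m/s
Δv = -39 m/s, so v(9) = 2 + (-39) = -37 m/s.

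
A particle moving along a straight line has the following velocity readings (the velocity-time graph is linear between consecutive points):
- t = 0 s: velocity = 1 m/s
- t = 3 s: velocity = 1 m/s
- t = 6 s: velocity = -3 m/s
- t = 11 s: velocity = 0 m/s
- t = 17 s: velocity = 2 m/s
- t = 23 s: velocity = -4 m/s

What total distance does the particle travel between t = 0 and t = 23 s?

30.25 m

Distance (not displacement) is the total path length: add the absolute areas under v-t.
0–3 s: |1| × 3 = 3 m
3–6 s: v = 0 at t = 3.75 s; triangle areas 0.375 + 3.375 = 3.75 m
6–11 s: |½(-3 + 0)(5)| = 7.5 m
11–17 s: |½(0 + 2)(6)| = 6 m
17–23 s: v = 0 at t = 19 s; triangle areas 2 + 8 = 10 m
Total distance = 30.25 m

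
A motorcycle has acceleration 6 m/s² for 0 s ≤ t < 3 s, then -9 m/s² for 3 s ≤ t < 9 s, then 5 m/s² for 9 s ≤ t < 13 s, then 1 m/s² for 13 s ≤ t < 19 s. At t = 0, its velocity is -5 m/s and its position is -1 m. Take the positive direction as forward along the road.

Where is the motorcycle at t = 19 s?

-305 m

On each constant-a segment, Δv = aΔt and Δx = v₀Δt + ½aΔt²; chain segment to segment.
0–3 s: v starts -5 m/s; Δx = -5·3 + ½·6·3² = 12 m; v ends 13 m/s.
3–9 s: v starts 13 m/s; Δx = 13·6 + ½·-9·6² = -84 m; v ends -41 m/s.
9–13 s: v starts -41 m/s; Δx = -41·4 + ½·5·4² = -124 m; v ends -21 m/s.
13–19 s: v starts -21 m/s; Δx = -21·6 + ½·1·6² = -108 m; v ends -15 m/s.
x(19) = -1 + Σ Δx = -305 m.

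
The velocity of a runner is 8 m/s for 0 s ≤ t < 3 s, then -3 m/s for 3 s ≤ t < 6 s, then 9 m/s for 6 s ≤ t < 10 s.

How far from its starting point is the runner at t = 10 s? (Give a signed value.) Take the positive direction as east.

51 m

Displacement is the signed area under the v-t curve.
0–3 s: 8 × 3 = 24 m
3–6 s: -3 × 3 = -9 m
6–10 s: 9 × 4 = 36 m
Net displacement = 51 m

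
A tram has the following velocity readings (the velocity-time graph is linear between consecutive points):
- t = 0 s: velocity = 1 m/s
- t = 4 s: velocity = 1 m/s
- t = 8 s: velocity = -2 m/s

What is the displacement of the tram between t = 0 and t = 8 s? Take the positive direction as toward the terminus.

Net displacement equals the area under the velocity-time graph (areas below the axis count negative).
0–4 s: 1 × 4 = 4 m
4–8 s: ½(1 + -2)(4) = -2 m
Net displacement = 2 m

2 m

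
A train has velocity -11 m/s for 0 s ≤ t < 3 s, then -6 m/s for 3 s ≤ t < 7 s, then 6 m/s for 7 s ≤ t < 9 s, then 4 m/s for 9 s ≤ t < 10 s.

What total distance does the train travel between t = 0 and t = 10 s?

Total distance travelled is ∫|v| dt — sum the magnitudes of each area piece.
0–3 s: |-11| × 3 = 33 m
3–7 s: |-6| × 4 = 24 m
7–9 s: |6| × 2 = 12 m
9–10 s: |4| × 1 = 4 m
Total distance = 73 m

73 m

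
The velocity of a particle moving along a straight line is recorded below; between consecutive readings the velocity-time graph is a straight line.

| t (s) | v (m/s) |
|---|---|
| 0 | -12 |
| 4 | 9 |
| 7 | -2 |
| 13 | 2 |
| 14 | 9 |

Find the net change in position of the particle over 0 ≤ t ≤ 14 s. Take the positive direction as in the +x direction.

Displacement is the signed area under the v-t curve.
0–4 s: ½(-12 + 9)(4) = -6 m
4–7 s: ½(9 + -2)(3) = 10.5 m
7–13 s: ½(-2 + 2)(6) = 0 m
13–14 s: ½(2 + 9)(1) = 5.5 m
Net displacement = 10 m

10 m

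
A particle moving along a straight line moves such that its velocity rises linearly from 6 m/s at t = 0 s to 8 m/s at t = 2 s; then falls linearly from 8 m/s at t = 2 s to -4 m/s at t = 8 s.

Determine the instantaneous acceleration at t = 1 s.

1 m/s²

Acceleration is the slope of the v-t graph on 0–2 s: (8 − 6)/(2 − 0) = 1 m/s².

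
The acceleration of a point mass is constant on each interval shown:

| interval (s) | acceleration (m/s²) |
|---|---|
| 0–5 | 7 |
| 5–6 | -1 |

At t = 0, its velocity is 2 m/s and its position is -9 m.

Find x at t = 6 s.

125 m

On each constant-a segment, Δv = aΔt and Δx = v₀Δt + ½aΔt²; chain segment to segment.
0–5 s: v starts 2 m/s; Δx = 2·5 + ½·7·5² = 97.5 m; v ends 37 m/s.
5–6 s: v starts 37 m/s; Δx = 37·1 + ½·-1·1² = 36.5 m; v ends 36 m/s.
x(6) = -9 + Σ Δx = 125 m.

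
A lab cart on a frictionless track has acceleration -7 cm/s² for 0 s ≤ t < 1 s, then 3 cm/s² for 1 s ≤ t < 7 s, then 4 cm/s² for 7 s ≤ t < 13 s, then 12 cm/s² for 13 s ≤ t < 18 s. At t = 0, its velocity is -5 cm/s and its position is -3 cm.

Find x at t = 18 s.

378.5 cm

On each constant-a segment, Δv = aΔt and Δx = v₀Δt + ½aΔt²; chain segment to segment.
0–1 s: v starts -5 cm/s; Δx = -5·1 + ½·-7·1² = -8.5 cm; v ends -12 cm/s.
1–7 s: v starts -12 cm/s; Δx = -12·6 + ½·3·6² = -18 cm; v ends 6 cm/s.
7–13 s: v starts 6 cm/s; Δx = 6·6 + ½·4·6² = 108 cm; v ends 30 cm/s.
13–18 s: v starts 30 cm/s; Δx = 30·5 + ½·12·5² = 300 cm; v ends 90 cm/s.
x(18) = -3 + Σ Δx = 378.5 cm.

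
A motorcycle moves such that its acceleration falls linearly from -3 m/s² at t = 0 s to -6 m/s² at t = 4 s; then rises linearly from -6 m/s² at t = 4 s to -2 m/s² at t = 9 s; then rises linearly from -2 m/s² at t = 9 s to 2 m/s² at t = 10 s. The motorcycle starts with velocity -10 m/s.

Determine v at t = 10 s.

Δv equals the area under the a-t graph; then v = v₀ + Δv.
0–4 s: ½(-3 + -6)(4) = -18 m/s
4–9 s: ½(-6 + -2)(5) = -20 m/s
9–10 s: ½(-2 + 2)(1) = 0 m/s
Δv = -38 m/s, so v(10) = -10 + (-38) = -48 m/s.

-48 m/s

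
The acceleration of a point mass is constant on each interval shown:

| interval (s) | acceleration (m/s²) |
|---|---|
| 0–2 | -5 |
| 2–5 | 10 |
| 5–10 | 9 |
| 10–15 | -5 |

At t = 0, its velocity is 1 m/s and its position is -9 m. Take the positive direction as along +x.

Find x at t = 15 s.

486 m

On each constant-a segment, Δv = aΔt and Δx = v₀Δt + ½aΔt²; chain segment to segment.
0–2 s: v starts 1 m/s; Δx = 1·2 + ½·-5·2² = -8 m; v ends -9 m/s.
2–5 s: v starts -9 m/s; Δx = -9·3 + ½·10·3² = 18 m; v ends 21 m/s.
5–10 s: v starts 21 m/s; Δx = 21·5 + ½·9·5² = 217.5 m; v ends 66 m/s.
10–15 s: v starts 66 m/s; Δx = 66·5 + ½·-5·5² = 267.5 m; v ends 41 m/s.
x(15) = -9 + Σ Δx = 486 m.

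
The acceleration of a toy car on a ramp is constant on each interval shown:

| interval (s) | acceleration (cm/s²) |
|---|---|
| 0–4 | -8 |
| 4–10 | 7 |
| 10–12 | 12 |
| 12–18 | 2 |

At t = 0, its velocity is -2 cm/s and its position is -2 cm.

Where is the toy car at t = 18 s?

On each constant-a segment, Δv = aΔt and Δx = v₀Δt + ½aΔt²; chain segment to segment.
0–4 s: v starts -2 cm/s; Δx = -2·4 + ½·-8·4² = -72 cm; v ends -34 cm/s.
4–10 s: v starts -34 cm/s; Δx = -34·6 + ½·7·6² = -78 cm; v ends 8 cm/s.
10–12 s: v starts 8 cm/s; Δx = 8·2 + ½·12·2² = 40 cm; v ends 32 cm/s.
12–18 s: v starts 32 cm/s; Δx = 32·6 + ½·2·6² = 228 cm; v ends 44 cm/s.
x(18) = -2 + Σ Δx = 116 cm.

116 cm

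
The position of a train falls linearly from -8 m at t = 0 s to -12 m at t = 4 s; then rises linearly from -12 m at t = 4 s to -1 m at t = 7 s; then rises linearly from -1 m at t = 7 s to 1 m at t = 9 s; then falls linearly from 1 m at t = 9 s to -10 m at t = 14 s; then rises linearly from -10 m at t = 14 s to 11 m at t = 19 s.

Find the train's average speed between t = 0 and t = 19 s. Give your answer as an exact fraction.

49/19 m/s

Average speed = (total path length)/(elapsed time); on a piecewise-linear x-t graph the path length is Σ|Δx|.
0–4 s: |Δx| = |-12 − -8| = 4 m
4–7 s: |Δx| = |-1 − -12| = 11 m
7–9 s: |Δx| = |1 − -1| = 2 m
9–14 s: |Δx| = |-10 − 1| = 11 m
14–19 s: |Δx| = |11 − -10| = 21 m
Total path = 49 m; average speed = 49/19 = 49/19 m/s.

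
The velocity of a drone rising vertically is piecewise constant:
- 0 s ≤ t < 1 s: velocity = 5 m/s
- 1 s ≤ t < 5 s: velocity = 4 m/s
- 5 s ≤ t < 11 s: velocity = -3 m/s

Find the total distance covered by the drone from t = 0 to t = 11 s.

Total distance travelled is ∫|v| dt — sum the magnitudes of each area piece.
0–1 s: |5| × 1 = 5 m
1–5 s: |4| × 4 = 16 m
5–11 s: |-3| × 6 = 18 m
Total distance = 39 m

39 m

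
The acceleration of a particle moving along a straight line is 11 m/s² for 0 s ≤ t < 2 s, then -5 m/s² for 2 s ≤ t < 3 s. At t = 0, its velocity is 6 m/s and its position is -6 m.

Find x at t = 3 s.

53.5 m

On each constant-a segment, Δv = aΔt and Δx = v₀Δt + ½aΔt²; chain segment to segment.
0–2 s: v starts 6 m/s; Δx = 6·2 + ½·11·2² = 34 m; v ends 28 m/s.
2–3 s: v starts 28 m/s; Δx = 28·1 + ½·-5·1² = 25.5 m; v ends 23 m/s.
x(3) = -6 + Σ Δx = 53.5 m.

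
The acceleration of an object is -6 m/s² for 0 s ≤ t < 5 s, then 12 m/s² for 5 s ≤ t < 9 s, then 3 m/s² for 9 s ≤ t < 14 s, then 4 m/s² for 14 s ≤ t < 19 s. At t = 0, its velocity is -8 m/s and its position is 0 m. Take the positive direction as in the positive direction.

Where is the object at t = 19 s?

91.5 m

On each constant-a segment, Δv = aΔt and Δx = v₀Δt + ½aΔt²; chain segment to segment.
0–5 s: v starts -8 m/s; Δx = -8·5 + ½·-6·5² = -115 m; v ends -38 m/s.
5–9 s: v starts -38 m/s; Δx = -38·4 + ½·12·4² = -56 m; v ends 10 m/s.
9–14 s: v starts 10 m/s; Δx = 10·5 + ½·3·5² = 87.5 m; v ends 25 m/s.
14–19 s: v starts 25 m/s; Δx = 25·5 + ½·4·5² = 175 m; v ends 45 m/s.
x(19) = 0 + Σ Δx = 91.5 m.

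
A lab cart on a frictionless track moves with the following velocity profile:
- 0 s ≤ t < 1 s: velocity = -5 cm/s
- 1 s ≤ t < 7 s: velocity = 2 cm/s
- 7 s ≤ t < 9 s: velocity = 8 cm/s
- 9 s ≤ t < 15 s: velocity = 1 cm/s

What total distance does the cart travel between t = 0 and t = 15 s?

39 cm

Total distance travelled is ∫|v| dt — sum the magnitudes of each area piece.
0–1 s: |-5| × 1 = 5 cm
1–7 s: |2| × 6 = 12 cm
7–9 s: |8| × 2 = 16 cm
9–15 s: |1| × 6 = 6 cm
Total distance = 39 cm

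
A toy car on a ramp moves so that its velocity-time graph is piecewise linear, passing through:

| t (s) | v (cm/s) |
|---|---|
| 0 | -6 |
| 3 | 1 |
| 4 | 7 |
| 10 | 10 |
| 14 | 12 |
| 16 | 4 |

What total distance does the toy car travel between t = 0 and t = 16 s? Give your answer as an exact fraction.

Distance (not displacement) is the total path length: add the absolute areas under v-t.
0–3 s: v = 0 at t = 18/7 s; triangle areas 54/7 + 3/14 = 111/14 cm
3–4 s: |½(1 + 7)(1)| = 4 cm
4–10 s: |½(7 + 10)(6)| = 51 cm
10–14 s: |½(10 + 12)(4)| = 44 cm
14–16 s: |½(12 + 4)(2)| = 16 cm
Total distance = 1721/14 cm

1721/14 cm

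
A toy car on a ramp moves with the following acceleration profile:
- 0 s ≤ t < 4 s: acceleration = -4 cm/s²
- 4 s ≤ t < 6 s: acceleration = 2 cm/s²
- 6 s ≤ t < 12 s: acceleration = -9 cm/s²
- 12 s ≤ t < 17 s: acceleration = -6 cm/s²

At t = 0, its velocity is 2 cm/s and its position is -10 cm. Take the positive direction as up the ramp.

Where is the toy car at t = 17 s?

On each constant-a segment, Δv = aΔt and Δx = v₀Δt + ½aΔt²; chain segment to segment.
0–4 s: v starts 2 cm/s; Δx = 2·4 + ½·-4·4² = -24 cm; v ends -14 cm/s.
4–6 s: v starts -14 cm/s; Δx = -14·2 + ½·2·2² = -24 cm; v ends -10 cm/s.
6–12 s: v starts -10 cm/s; Δx = -10·6 + ½·-9·6² = -222 cm; v ends -64 cm/s.
12–17 s: v starts -64 cm/s; Δx = -64·5 + ½·-6·5² = -395 cm; v ends -94 cm/s.
x(17) = -10 + Σ Δx = -675 cm.

-675 cm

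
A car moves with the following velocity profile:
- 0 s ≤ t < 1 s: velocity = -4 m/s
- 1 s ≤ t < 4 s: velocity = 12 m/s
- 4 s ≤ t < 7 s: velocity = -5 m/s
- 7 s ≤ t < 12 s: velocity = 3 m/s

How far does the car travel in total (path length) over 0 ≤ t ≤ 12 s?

70 m

Total distance travelled is ∫|v| dt — sum the magnitudes of each area piece.
0–1 s: |-4| × 1 = 4 m
1–4 s: |12| × 3 = 36 m
4–7 s: |-5| × 3 = 15 m
7–12 s: |3| × 5 = 15 m
Total distance = 70 m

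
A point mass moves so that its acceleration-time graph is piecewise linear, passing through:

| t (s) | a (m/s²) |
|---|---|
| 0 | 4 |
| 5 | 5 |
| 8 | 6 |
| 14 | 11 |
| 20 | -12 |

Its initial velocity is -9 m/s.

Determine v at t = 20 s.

78 m/s

Δv equals the area under the a-t graph; then v = v₀ + Δv.
0–5 s: ½(4 + 5)(5) = 22.5 m/s
5–8 s: ½(5 + 6)(3) = 16.5 m/s
8–14 s: ½(6 + 11)(6) = 51 m/s
14–20 s: ½(11 + -12)(6) = -3 m/s
Δv = 87 m/s, so v(20) = -9 + (87) = 78 m/s.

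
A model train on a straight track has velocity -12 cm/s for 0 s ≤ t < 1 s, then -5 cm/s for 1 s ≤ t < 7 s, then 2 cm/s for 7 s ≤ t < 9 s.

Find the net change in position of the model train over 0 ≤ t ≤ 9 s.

-38 cm

Net displacement equals the area under the velocity-time graph (areas below the axis count negative).
0–1 s: -12 × 1 = -12 cm
1–7 s: -5 × 6 = -30 cm
7–9 s: 2 × 2 = 4 cm
Net displacement = -38 cm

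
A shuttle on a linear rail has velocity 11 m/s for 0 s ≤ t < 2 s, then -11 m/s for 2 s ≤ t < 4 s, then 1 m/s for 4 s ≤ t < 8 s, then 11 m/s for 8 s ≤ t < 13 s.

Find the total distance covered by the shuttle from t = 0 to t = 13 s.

Total distance travelled is ∫|v| dt — sum the magnitudes of each area piece.
0–2 s: |11| × 2 = 22 m
2–4 s: |-11| × 2 = 22 m
4–8 s: |1| × 4 = 4 m
8–13 s: |11| × 5 = 55 m
Total distance = 103 m

103 m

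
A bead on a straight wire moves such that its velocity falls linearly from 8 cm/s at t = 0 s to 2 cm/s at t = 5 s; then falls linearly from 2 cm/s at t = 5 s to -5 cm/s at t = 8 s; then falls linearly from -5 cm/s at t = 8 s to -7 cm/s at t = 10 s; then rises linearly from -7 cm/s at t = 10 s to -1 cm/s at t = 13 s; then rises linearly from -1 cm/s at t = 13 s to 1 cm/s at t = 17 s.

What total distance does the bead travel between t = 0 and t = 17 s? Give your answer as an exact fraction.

Total distance travelled is ∫|v| dt — sum the magnitudes of each area piece.
0–5 s: |½(8 + 2)(5)| = 25 cm
5–8 s: v = 0 at t = 41/7 s; triangle areas 6/7 + 75/14 = 87/14 cm
8–10 s: |½(-5 + -7)(2)| = 12 cm
10–13 s: |½(-7 + -1)(3)| = 12 cm
13–17 s: v = 0 at t = 15 s; triangle areas 1 + 1 = 2 cm
Total distance = 801/14 cm

801/14 cm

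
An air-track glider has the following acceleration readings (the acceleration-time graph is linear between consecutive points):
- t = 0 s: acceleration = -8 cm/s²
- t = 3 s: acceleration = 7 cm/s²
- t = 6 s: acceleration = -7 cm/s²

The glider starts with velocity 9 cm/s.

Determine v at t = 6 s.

7.5 cm/s

Δv equals the area under the a-t graph; then v = v₀ + Δv.
0–3 s: ½(-8 + 7)(3) = -1.5 cm/s
3–6 s: ½(7 + -7)(3) = 0 cm/s
Δv = -1.5 cm/s, so v(6) = 9 + (-1.5) = 7.5 cm/s.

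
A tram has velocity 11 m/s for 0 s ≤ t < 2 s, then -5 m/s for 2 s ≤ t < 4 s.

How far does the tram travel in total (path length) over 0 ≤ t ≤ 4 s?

32 m

Total distance travelled is ∫|v| dt — sum the magnitudes of each area piece.
0–2 s: |11| × 2 = 22 m
2–4 s: |-5| × 2 = 10 m
Total distance = 32 m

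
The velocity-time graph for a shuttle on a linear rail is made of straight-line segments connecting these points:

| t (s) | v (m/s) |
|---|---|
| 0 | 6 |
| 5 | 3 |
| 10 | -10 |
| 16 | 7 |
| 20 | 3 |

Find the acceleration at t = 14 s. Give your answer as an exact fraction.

Acceleration is the slope of the v-t graph on 10–16 s: (7 − -10)/(16 − 10) = 17/6 m/s².

17/6 m/s²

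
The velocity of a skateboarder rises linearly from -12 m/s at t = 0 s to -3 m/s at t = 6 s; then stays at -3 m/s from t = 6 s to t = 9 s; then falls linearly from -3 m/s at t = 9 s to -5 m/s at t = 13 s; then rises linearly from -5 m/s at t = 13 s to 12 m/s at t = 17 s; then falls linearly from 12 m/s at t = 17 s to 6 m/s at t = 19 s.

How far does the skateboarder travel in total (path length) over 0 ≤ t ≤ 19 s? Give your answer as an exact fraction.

1834/17 m

Distance (not displacement) is the total path length: add the absolute areas under v-t.
0–6 s: |½(-12 + -3)(6)| = 45 m
6–9 s: |-3| × 3 = 9 m
9–13 s: |½(-3 + -5)(4)| = 16 m
13–17 s: v = 0 at t = 241/17 s; triangle areas 50/17 + 288/17 = 338/17 m
17–19 s: |½(12 + 6)(2)| = 18 m
Total distance = 1834/17 m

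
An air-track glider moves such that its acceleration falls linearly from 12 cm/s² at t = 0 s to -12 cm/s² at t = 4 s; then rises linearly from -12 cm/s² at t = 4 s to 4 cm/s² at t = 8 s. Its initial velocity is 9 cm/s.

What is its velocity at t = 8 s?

Δv equals the area under the a-t graph; then v = v₀ + Δv.
0–4 s: ½(12 + -12)(4) = 0 cm/s
4–8 s: ½(-12 + 4)(4) = -16 cm/s
Δv = -16 cm/s, so v(8) = 9 + (-16) = -7 cm/s.

-7 cm/s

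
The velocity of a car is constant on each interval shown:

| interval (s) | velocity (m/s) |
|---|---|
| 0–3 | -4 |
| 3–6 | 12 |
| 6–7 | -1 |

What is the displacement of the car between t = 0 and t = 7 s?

23 m

Net displacement equals the area under the velocity-time graph (areas below the axis count negative).
0–3 s: -4 × 3 = -12 m
3–6 s: 12 × 3 = 36 m
6–7 s: -1 × 1 = -1 m
Net displacement = 23 m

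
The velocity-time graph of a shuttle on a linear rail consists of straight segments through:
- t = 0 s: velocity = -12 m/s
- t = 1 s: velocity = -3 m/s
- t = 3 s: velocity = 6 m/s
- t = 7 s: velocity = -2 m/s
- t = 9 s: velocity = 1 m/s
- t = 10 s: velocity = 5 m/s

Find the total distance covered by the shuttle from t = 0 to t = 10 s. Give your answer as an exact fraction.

163/6 m

Total distance travelled is ∫|v| dt — sum the magnitudes of each area piece.
0–1 s: |½(-12 + -3)(1)| = 7.5 m
1–3 s: v = 0 at t = 5/3 s; triangle areas 1 + 4 = 5 m
3–7 s: v = 0 at t = 6 s; triangle areas 9 + 1 = 10 m
7–9 s: v = 0 at t = 25/3 s; triangle areas 4/3 + 1/3 = 5/3 m
9–10 s: |½(1 + 5)(1)| = 3 m
Total distance = 163/6 m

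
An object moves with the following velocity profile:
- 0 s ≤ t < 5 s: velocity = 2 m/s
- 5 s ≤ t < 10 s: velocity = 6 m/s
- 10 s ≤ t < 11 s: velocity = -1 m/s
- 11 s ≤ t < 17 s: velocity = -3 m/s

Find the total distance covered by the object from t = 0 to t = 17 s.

59 m

Total distance travelled is ∫|v| dt — sum the magnitudes of each area piece.
0–5 s: |2| × 5 = 10 m
5–10 s: |6| × 5 = 30 m
10–11 s: |-1| × 1 = 1 m
11–17 s: |-3| × 6 = 18 m
Total distance = 59 m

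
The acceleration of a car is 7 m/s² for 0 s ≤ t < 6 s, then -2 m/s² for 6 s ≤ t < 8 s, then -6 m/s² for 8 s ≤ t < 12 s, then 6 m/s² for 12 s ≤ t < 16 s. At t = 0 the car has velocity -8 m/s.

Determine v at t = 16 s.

Δv equals the area under the a-t graph; then v = v₀ + Δv.
0–6 s: 7 × 6 = 42 m/s
6–8 s: -2 × 2 = -4 m/s
8–12 s: -6 × 4 = -24 m/s
12–16 s: 6 × 4 = 24 m/s
Δv = 38 m/s, so v(16) = -8 + (38) = 30 m/s.

30 m/s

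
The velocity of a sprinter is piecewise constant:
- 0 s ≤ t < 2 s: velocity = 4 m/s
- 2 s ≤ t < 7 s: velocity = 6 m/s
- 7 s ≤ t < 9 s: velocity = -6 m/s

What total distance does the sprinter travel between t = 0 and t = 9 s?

50 m

Total distance travelled is ∫|v| dt — sum the magnitudes of each area piece.
0–2 s: |4| × 2 = 8 m
2–7 s: |6| × 5 = 30 m
7–9 s: |-6| × 2 = 12 m
Total distance = 50 m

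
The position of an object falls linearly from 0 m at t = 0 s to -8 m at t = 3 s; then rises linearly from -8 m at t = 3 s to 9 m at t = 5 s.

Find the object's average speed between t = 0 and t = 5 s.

Average speed = (total path length)/(elapsed time); on a piecewise-linear x-t graph the path length is Σ|Δx|.
0–3 s: |Δx| = |-8 − 0| = 8 m
3–5 s: |Δx| = |9 − -8| = 17 m
Total path = 25 m; average speed = 25/5 = 5 m/s.

5 m/s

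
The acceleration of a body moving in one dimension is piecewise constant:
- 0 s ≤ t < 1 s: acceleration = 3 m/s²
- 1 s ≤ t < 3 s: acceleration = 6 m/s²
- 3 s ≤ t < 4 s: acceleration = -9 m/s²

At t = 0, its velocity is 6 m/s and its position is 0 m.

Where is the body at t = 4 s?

54 m

On each constant-a segment, Δv = aΔt and Δx = v₀Δt + ½aΔt²; chain segment to segment.
0–1 s: v starts 6 m/s; Δx = 6·1 + ½·3·1² = 7.5 m; v ends 9 m/s.
1–3 s: v starts 9 m/s; Δx = 9·2 + ½·6·2² = 30 m; v ends 21 m/s.
3–4 s: v starts 21 m/s; Δx = 21·1 + ½·-9·1² = 16.5 m; v ends 12 m/s.
x(4) = 0 + Σ Δx = 54 m.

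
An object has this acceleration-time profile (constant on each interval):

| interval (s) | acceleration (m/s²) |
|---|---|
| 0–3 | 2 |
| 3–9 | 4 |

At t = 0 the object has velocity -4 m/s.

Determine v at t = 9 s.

Δv equals the area under the a-t graph; then v = v₀ + Δv.
0–3 s: 2 × 3 = 6 m/s
3–9 s: 4 × 6 = 24 m/s
Δv = 30 m/s, so v(9) = -4 + (30) = 26 m/s.

26 m/s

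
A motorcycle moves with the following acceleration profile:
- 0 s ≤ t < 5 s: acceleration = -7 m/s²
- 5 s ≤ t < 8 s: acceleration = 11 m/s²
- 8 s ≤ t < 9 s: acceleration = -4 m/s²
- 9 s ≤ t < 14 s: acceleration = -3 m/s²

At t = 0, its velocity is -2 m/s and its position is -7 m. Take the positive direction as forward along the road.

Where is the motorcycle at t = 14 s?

-249.5 m

On each constant-a segment, Δv = aΔt and Δx = v₀Δt + ½aΔt²; chain segment to segment.
0–5 s: v starts -2 m/s; Δx = -2·5 + ½·-7·5² = -97.5 m; v ends -37 m/s.
5–8 s: v starts -37 m/s; Δx = -37·3 + ½·11·3² = -61.5 m; v ends -4 m/s.
8–9 s: v starts -4 m/s; Δx = -4·1 + ½·-4·1² = -6 m; v ends -8 m/s.
9–14 s: v starts -8 m/s; Δx = -8·5 + ½·-3·5² = -77.5 m; v ends -23 m/s.
x(14) = -7 + Σ Δx = -249.5 m.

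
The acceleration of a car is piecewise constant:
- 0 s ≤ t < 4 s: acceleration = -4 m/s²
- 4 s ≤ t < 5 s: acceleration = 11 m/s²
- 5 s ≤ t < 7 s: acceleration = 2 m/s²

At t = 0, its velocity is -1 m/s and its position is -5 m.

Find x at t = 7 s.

-60.5 m

On each constant-a segment, Δv = aΔt and Δx = v₀Δt + ½aΔt²; chain segment to segment.
0–4 s: v starts -1 m/s; Δx = -1·4 + ½·-4·4² = -36 m; v ends -17 m/s.
4–5 s: v starts -17 m/s; Δx = -17·1 + ½·11·1² = -11.5 m; v ends -6 m/s.
5–7 s: v starts -6 m/s; Δx = -6·2 + ½·2·2² = -8 m; v ends -2 m/s.
x(7) = -5 + Σ Δx = -60.5 m.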